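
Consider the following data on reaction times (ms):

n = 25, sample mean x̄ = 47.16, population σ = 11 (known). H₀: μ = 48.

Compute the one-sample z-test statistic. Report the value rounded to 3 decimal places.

test statistic = -0.382

SE = σ/√n = 11/√25 = 2.2000
z = (x̄−μ₀)/SE = (47.16−48)/2.2000 = -0.3818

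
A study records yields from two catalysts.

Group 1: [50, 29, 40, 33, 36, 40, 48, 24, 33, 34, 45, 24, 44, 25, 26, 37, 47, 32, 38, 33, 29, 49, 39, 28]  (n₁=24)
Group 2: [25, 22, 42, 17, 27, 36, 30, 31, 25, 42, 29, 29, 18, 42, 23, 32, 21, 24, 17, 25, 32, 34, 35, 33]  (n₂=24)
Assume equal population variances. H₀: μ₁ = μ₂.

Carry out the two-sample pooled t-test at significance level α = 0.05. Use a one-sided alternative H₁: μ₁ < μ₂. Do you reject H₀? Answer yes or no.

reject H₀: no

x̄₁=35.958, s₁=8.180, n₁=24
x̄₂=28.792, s₂=7.489, n₂=24
s_p² = [23·8.180² + 23·7.489²]/46 = 61.4982
SE = √(s_p²·(1/24+1/24)) = 2.2638
t = (35.958−28.792)/2.2638 = 3.1658
df = 46
p-value (one-sided, H₁ less) = 0.99863
At α=0.05: p ≥ α → fail to reject H₀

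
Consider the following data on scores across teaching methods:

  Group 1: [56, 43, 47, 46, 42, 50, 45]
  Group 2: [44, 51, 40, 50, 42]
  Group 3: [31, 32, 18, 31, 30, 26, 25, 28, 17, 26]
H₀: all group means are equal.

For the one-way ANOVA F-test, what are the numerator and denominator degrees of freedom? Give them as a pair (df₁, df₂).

k = 3 groups, N = 22 total
df = (k−1, N−k) = (3−1, 22−3) = (2, 19)

degrees of freedom = [2, 19]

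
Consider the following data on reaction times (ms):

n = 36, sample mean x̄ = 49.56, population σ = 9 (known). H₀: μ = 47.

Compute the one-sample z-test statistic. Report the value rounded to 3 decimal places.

SE = σ/√n = 9/√36 = 1.5000
z = (x̄−μ₀)/SE = (49.56−47)/1.5000 = 1.7067

test statistic = 1.707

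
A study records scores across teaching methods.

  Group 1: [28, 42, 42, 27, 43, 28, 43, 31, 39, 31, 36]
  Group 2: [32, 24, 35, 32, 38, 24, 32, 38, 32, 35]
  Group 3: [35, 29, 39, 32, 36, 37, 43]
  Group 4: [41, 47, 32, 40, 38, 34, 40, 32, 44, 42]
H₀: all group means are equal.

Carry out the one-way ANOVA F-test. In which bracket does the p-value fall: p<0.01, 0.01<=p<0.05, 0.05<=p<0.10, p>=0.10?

Group means [35.45, 32.20, 35.86, 39.00], grand mean 35.605
SSB = Σnᵢ(x̄ᵢ−x̄)² = 231.895; SSW = ΣΣ(x−x̄ᵢ)² = 1005.184
MSB = 231.895/3 = 77.2982; MSW = 1005.184/34 = 29.5642
F = MSB/MSW = 2.6146
df = (3, 34)
p-value (upper-tail) = 0.06701
→ bracket: 0.05<=p<0.10

p-value bracket: 0.05<=p<0.10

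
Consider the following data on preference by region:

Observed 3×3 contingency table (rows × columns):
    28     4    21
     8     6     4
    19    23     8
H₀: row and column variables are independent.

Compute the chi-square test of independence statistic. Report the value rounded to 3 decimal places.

test statistic = 20.945

Row totals [53, 18, 50], col totals [55, 33, 33], n=121
χ² = (28−24.09)²/24.09 + (4−14.45)²/14.45 + (21−14.45)²/14.45 + (8−8.18)²/8.18 + (6−4.91)²/4.91 + (4−4.91)²/4.91 + (19−22.73)²/22.73 + (23−13.64)²/13.64 + (8−13.64)²/13.64 = 20.9452
df = 4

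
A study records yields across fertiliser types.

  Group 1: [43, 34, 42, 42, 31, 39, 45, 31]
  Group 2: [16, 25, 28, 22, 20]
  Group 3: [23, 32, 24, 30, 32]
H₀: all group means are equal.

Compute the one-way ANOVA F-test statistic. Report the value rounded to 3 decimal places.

test statistic = 16.937

Group means [38.38, 22.20, 28.20], grand mean 31.056
SSB = Σnᵢ(x̄ᵢ−x̄)² = 861.469; SSW = ΣΣ(x−x̄ᵢ)² = 381.475
MSB = 861.469/2 = 430.7347; MSW = 381.475/15 = 25.4317
F = MSB/MSW = 16.9369
df = (2, 15)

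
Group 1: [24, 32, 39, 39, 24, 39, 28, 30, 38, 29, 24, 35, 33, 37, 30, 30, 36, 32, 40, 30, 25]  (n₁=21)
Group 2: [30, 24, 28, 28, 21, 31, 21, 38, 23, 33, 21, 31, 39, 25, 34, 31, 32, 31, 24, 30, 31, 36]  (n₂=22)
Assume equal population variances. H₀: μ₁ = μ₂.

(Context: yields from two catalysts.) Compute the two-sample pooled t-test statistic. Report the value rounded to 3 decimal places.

x̄₁=32.095, s₁=5.384, n₁=21
x̄₂=29.182, s₂=5.333, n₂=22
s_p² = [20·5.384² + 21·5.333²]/41 = 28.7093
SE = √(s_p²·(1/21+1/22)) = 1.6346
t = (32.095−29.182)/1.6346 = 1.7823
df = 41

test statistic = 1.782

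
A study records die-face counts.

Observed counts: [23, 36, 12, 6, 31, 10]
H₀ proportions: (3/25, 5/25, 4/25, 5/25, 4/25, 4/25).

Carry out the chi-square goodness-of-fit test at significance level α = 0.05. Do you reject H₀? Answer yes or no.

n = 118; E_i = n·p_i = [14.16, 23.60, 18.88, 23.60, 18.88, 18.88]
χ² = (23−14.16)²/14.16 + (36−23.60)²/23.60 + (12−18.88)²/18.88 + (6−23.60)²/23.60 + (31−18.88)²/18.88 + (10−18.88)²/18.88 = 39.6236
df = 5
p-value (upper-tail) = 0.00000
At α=0.05: p < α → reject H₀

reject H₀: yes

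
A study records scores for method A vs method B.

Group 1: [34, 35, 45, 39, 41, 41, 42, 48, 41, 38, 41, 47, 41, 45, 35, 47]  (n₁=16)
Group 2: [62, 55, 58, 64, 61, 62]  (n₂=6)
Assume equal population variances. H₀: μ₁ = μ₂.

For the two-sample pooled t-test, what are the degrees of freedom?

degrees of freedom = 20

df = n₁ + n₂ − 2 = 16 + 6 − 2 = 20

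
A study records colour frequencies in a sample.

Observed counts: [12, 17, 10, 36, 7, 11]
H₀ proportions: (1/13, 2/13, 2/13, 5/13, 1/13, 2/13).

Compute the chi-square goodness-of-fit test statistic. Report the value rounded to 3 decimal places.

n = 93; E_i = n·p_i = [7.15, 14.31, 14.31, 35.77, 7.15, 14.31]
χ² = (12−7.15)²/7.15 + (17−14.31)²/14.31 + (10−14.31)²/14.31 + (36−35.77)²/35.77 + (7−7.15)²/7.15 + (11−14.31)²/14.31 = 5.8559
df = 5

test statistic = 5.856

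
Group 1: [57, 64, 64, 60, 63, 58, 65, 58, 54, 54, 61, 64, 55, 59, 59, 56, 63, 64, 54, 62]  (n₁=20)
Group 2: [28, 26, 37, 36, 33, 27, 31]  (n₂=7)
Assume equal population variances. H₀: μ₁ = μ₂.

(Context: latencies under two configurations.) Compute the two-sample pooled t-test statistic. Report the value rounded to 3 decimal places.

x̄₁=59.700, s₁=3.827, n₁=20
x̄₂=31.143, s₂=4.375, n₂=7
s_p² = [19·3.827² + 6·4.375²]/25 = 15.7223
SE = √(s_p²·(1/20+1/7)) = 1.7413
t = (59.700−31.143)/1.7413 = 16.3998
df = 25

test statistic = 16.400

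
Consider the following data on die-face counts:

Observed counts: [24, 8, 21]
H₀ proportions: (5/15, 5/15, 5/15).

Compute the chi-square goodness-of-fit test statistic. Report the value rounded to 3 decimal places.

test statistic = 8.189

n = 53; E_i = n·p_i = [17.67, 17.67, 17.67]
χ² = (24−17.67)²/17.67 + (8−17.67)²/17.67 + (21−17.67)²/17.67 = 8.1887
df = 2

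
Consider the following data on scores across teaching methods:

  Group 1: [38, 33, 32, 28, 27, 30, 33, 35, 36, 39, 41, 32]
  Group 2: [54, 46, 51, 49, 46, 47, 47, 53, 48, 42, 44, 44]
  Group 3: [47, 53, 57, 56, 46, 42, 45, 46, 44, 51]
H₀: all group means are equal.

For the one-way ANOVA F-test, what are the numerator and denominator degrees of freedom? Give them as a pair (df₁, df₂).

degrees of freedom = [2, 31]

k = 3 groups, N = 34 total
df = (k−1, N−k) = (3−1, 34−3) = (2, 31)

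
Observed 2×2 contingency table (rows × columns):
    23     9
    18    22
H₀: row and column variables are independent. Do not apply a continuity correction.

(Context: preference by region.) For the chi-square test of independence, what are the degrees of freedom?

degrees of freedom = 1

df = (r−1)(c−1) = (2−1)·(2−1) = 1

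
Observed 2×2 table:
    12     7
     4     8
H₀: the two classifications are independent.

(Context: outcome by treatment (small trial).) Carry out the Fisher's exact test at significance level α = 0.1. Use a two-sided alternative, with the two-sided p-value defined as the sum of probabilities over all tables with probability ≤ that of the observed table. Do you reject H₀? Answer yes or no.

Margins: r₁=19, r₂=12, c₁=16, c₂=15, n=31
p_obs = C(19,12)·C(12,4)/C(31,16); sum pmf over tables with pmf ≤ p_obs
p-value (two-sided) = 0.14888
At α=0.1: p ≥ α → fail to reject H₀

reject H₀: no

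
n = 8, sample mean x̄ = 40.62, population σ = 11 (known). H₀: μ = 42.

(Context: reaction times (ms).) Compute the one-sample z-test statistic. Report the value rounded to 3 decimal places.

test statistic = -0.355

SE = σ/√n = 11/√8 = 3.8891
z = (x̄−μ₀)/SE = (40.62−42)/3.8891 = -0.3548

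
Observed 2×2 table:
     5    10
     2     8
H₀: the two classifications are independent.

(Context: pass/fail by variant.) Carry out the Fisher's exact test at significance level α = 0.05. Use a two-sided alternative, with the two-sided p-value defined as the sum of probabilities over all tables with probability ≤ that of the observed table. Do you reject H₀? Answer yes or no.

Margins: r₁=15, r₂=10, c₁=7, c₂=18, n=25
p_obs = C(15,5)·C(10,2)/C(25,7); sum pmf over tables with pmf ≤ p_obs
p-value (two-sided) = 0.65925
At α=0.05: p ≥ α → fail to reject H₀

reject H₀: no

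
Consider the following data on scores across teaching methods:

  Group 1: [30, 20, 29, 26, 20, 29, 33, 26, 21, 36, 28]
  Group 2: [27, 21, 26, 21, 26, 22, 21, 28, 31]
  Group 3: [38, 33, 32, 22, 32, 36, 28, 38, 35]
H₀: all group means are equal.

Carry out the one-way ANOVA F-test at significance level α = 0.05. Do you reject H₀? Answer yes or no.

Group means [27.09, 24.78, 32.67], grand mean 28.103
SSB = Σnᵢ(x̄ᵢ−x̄)² = 298.225; SSW = ΣΣ(x−x̄ᵢ)² = 588.465
MSB = 298.225/2 = 149.1125; MSW = 588.465/26 = 22.6333
F = MSB/MSW = 6.5882
df = (2, 26)
p-value (upper-tail) = 0.00485
At α=0.05: p < α → reject H₀

reject H₀: yes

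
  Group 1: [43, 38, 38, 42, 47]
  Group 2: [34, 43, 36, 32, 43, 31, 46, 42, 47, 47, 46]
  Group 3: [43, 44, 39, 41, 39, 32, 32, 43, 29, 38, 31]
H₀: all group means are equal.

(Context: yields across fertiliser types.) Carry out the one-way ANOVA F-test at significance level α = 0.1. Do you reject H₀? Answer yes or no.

reject H₀: no

Group means [41.60, 40.64, 37.36], grand mean 39.481
SSB = Σnᵢ(x̄ᵢ−x̄)² = 86.450; SSW = ΣΣ(x−x̄ᵢ)² = 736.291
MSB = 86.450/2 = 43.2249; MSW = 736.291/24 = 30.6788
F = MSB/MSW = 1.4090
df = (2, 24)
p-value (upper-tail) = 0.26390
At α=0.1: p ≥ α → fail to reject H₀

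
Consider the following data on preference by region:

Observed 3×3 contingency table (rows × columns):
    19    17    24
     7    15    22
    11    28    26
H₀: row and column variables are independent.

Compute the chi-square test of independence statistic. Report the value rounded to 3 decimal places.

test statistic = 6.778

Row totals [60, 44, 65], col totals [37, 60, 72], n=169
χ² = (19−13.14)²/13.14 + (17−21.30)²/21.30 + (24−25.56)²/25.56 + (7−9.63)²/9.63 + (15−15.62)²/15.62 + (22−18.75)²/18.75 + (11−14.23)²/14.23 + (28−23.08)²/23.08 + (26−27.69)²/27.69 = 6.7784
df = 4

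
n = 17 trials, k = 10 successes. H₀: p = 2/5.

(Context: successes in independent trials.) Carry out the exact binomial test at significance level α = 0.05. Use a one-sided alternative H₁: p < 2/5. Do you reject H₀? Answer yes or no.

Exact binomial: n=17, k=10, p₀=2/5=0.4000
P(X≤10) from Σ C(n,i)·p₀^i·(1−p₀)^(n−i)
p-value (one-sided, H₁ less) = 0.96519
At α=0.05: p ≥ α → fail to reject H₀

reject H₀: no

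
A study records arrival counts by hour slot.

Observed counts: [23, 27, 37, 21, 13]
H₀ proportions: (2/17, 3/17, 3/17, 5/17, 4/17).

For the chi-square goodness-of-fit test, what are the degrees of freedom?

degrees of freedom = 4

df = k − 1 = 5 − 1 = 4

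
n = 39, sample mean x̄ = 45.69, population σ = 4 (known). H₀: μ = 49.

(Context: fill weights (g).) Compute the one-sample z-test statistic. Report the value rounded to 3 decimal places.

SE = σ/√n = 4/√39 = 0.6405
z = (x̄−μ₀)/SE = (45.69−49)/0.6405 = -5.1677

test statistic = -5.168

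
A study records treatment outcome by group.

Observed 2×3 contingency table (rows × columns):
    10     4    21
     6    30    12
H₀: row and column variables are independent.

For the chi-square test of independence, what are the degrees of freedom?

df = (r−1)(c−1) = (2−1)·(3−1) = 2

degrees of freedom = 2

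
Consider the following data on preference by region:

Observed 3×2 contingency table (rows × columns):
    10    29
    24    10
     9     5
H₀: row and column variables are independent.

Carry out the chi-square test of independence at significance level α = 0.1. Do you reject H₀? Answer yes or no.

reject H₀: yes

Row totals [39, 34, 14], col totals [43, 44], n=87
χ² = (10−19.28)²/19.28 + (29−19.72)²/19.72 + (24−16.80)²/16.80 + (10−17.20)²/17.20 + (9−6.92)²/6.92 + (5−7.08)²/7.08 = 16.1546
df = 2
p-value (upper-tail) = 0.00031
At α=0.1: p < α → reject H₀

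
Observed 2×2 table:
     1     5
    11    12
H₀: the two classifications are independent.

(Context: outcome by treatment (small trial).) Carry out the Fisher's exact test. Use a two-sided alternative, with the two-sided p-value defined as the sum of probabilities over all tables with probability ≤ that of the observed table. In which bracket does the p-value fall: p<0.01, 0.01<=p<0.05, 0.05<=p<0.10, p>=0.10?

Margins: r₁=6, r₂=23, c₁=12, c₂=17, n=29
p_obs = C(6,1)·C(23,11)/C(29,12); sum pmf over tables with pmf ≤ p_obs
p-value (two-sided) = 0.35439
→ bracket: p>=0.10

p-value bracket: p>=0.10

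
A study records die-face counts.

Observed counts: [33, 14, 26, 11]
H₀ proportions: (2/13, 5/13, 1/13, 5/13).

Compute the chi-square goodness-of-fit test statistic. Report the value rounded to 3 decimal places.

test statistic = 114.699

n = 84; E_i = n·p_i = [12.92, 32.31, 6.46, 32.31]
χ² = (33−12.92)²/12.92 + (14−32.31)²/32.31 + (26−6.46)²/6.46 + (11−32.31)²/32.31 = 114.6988
df = 3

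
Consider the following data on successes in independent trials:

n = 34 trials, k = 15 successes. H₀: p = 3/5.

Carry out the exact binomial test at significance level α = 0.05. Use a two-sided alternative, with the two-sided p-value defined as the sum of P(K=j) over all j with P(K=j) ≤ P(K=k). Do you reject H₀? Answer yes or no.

Exact binomial: n=34, k=15, p₀=3/5=0.6000
P(X=j) = C(n,j)·p₀^j·(1−p₀)^(n−j); p = Σ P(X=j) over j with P(X=j) ≤ P(X=15)
p-value (two-sided) = 0.07851
At α=0.05: p ≥ α → fail to reject H₀

reject H₀: no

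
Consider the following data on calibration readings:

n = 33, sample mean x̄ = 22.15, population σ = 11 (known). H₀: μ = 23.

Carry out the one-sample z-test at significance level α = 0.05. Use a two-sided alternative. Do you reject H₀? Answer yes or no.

SE = σ/√n = 11/√33 = 1.9149
z = (x̄−μ₀)/SE = (22.15−23)/1.9149 = -0.4439
p-value (two-sided) = 0.65712
At α=0.05: p ≥ α → fail to reject H₀

reject H₀: no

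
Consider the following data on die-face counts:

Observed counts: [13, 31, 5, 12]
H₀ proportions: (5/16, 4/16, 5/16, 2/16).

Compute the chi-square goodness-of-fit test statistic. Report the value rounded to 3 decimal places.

test statistic = 31.079

n = 61; E_i = n·p_i = [19.06, 15.25, 19.06, 7.62]
χ² = (13−19.06)²/19.06 + (31−15.25)²/15.25 + (5−19.06)²/19.06 + (12−7.62)²/7.62 = 31.0787
df = 3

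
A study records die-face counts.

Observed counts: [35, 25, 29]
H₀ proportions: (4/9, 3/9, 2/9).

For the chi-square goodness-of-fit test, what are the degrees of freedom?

degrees of freedom = 2

df = k − 1 = 3 − 1 = 2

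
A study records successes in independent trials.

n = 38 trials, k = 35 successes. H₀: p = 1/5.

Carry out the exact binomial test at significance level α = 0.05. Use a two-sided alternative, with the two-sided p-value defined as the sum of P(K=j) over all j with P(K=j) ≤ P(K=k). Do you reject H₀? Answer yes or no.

Exact binomial: n=38, k=35, p₀=1/5=0.2000
P(X=j) = C(n,j)·p₀^j·(1−p₀)^(n−j); p = Σ P(X=j) over j with P(X=j) ≤ P(X=35)
p-value (two-sided) = 0.00000
At α=0.05: p < α → reject H₀

reject H₀: yes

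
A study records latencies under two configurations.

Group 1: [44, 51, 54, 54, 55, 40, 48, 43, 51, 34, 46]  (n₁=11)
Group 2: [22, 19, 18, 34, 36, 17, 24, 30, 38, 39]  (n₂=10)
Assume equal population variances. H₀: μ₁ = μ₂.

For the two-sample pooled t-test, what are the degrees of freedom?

df = n₁ + n₂ − 2 = 11 + 10 − 2 = 19

degrees of freedom = 19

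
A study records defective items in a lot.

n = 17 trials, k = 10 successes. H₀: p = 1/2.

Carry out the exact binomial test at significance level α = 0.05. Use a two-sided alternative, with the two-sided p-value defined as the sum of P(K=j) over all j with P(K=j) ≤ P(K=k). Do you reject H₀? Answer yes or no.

Exact binomial: n=17, k=10, p₀=1/2=0.5000
P(X=j) = C(n,j)·p₀^j·(1−p₀)^(n−j); p = Σ P(X=j) over j with P(X=j) ≤ P(X=10)
p-value (two-sided) = 0.62906
At α=0.05: p ≥ α → fail to reject H₀

reject H₀: no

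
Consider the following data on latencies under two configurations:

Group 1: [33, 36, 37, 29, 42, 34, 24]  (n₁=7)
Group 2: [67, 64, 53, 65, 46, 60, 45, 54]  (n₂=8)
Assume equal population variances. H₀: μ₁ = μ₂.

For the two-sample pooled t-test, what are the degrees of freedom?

df = n₁ + n₂ − 2 = 7 + 8 − 2 = 13

degrees of freedom = 13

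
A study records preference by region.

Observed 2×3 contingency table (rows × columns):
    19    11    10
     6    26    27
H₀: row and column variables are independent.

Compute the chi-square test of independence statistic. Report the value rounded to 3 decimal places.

Row totals [40, 59], col totals [25, 37, 37], n=99
χ² = (19−10.10)²/10.10 + (11−14.95)²/14.95 + (10−14.95)²/14.95 + (6−14.90)²/14.90 + (26−22.05)²/22.05 + (27−22.05)²/22.05 = 17.6557
df = 2

test statistic = 17.656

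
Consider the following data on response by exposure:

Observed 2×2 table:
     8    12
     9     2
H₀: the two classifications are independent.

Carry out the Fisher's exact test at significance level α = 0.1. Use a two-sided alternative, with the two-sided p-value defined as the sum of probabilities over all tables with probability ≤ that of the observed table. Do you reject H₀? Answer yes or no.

Margins: r₁=20, r₂=11, c₁=17, c₂=14, n=31
p_obs = C(20,8)·C(11,9)/C(31,17); sum pmf over tables with pmf ≤ p_obs
p-value (two-sided) = 0.05703
At α=0.1: p < α → reject H₀

reject H₀: yes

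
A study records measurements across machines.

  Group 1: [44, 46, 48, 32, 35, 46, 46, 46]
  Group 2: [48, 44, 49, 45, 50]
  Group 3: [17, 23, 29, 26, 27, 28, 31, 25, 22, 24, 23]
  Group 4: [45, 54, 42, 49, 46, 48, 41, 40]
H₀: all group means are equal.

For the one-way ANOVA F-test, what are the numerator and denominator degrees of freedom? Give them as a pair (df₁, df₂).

k = 4 groups, N = 32 total
df = (k−1, N−k) = (4−1, 32−4) = (3, 28)

degrees of freedom = [3, 28]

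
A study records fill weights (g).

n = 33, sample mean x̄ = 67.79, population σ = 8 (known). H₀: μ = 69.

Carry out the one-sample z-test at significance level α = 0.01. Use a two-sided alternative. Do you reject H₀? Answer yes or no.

SE = σ/√n = 8/√33 = 1.3926
z = (x̄−μ₀)/SE = (67.79−69)/1.3926 = -0.8689
p-value (two-sided) = 0.38492
At α=0.01: p ≥ α → fail to reject H₀

reject H₀: no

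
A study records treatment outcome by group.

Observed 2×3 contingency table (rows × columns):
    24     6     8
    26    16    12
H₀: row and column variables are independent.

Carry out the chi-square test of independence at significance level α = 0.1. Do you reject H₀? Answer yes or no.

Row totals [38, 54], col totals [50, 22, 20], n=92
χ² = (24−20.65)²/20.65 + (6−9.09)²/9.09 + (8−8.26)²/8.26 + (26−29.35)²/29.35 + (16−12.91)²/12.91 + (12−11.74)²/11.74 = 2.7253
df = 2
p-value (upper-tail) = 0.25598
At α=0.1: p ≥ α → fail to reject H₀

reject H₀: no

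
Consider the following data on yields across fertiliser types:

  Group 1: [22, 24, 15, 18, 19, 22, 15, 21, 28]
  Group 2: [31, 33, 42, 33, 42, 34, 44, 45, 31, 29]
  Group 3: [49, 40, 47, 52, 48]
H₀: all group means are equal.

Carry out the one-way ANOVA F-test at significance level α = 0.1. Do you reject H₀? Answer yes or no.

reject H₀: yes

Group means [20.44, 36.40, 47.20], grand mean 32.667
SSB = Σnᵢ(x̄ᵢ−x̄)² = 2539.911; SSW = ΣΣ(x−x̄ᵢ)² = 557.422
MSB = 2539.911/2 = 1269.9556; MSW = 557.422/21 = 26.5439
F = MSB/MSW = 47.8436
df = (2, 21)
p-value (upper-tail) = 0.00000
At α=0.1: p < α → reject H₀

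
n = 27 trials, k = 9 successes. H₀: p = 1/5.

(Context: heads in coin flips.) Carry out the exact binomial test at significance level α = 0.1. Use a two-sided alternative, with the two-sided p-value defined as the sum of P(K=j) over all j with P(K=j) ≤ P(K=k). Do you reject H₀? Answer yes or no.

Exact binomial: n=27, k=9, p₀=1/5=0.2000
P(X=j) = C(n,j)·p₀^j·(1−p₀)^(n−j); p = Σ P(X=j) over j with P(X=j) ≤ P(X=9)
p-value (two-sided) = 0.09239
At α=0.1: p < α → reject H₀

reject H₀: yes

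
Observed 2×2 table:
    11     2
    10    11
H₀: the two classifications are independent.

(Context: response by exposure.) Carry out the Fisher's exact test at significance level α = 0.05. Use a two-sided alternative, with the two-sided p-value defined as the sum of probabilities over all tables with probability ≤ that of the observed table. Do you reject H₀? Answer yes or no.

reject H₀: no

Margins: r₁=13, r₂=21, c₁=21, c₂=13, n=34
p_obs = C(13,11)·C(21,10)/C(34,21); sum pmf over tables with pmf ≤ p_obs
p-value (two-sided) = 0.06724
At α=0.05: p ≥ α → fail to reject H₀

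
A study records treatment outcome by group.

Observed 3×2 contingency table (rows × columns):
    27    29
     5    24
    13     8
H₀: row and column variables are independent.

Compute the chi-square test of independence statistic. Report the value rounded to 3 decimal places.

Row totals [56, 29, 21], col totals [45, 61], n=106
χ² = (27−23.77)²/23.77 + (29−32.23)²/32.23 + (5−12.31)²/12.31 + (24−16.69)²/16.69 + (13−8.92)²/8.92 + (8−12.08)²/12.08 = 11.5584
df = 2

test statistic = 11.558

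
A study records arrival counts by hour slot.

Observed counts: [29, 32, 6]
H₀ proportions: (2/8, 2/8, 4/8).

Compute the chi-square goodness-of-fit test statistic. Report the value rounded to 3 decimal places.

n = 67; E_i = n·p_i = [16.75, 16.75, 33.50]
χ² = (29−16.75)²/16.75 + (32−16.75)²/16.75 + (6−33.50)²/33.50 = 45.4179
df = 2

test statistic = 45.418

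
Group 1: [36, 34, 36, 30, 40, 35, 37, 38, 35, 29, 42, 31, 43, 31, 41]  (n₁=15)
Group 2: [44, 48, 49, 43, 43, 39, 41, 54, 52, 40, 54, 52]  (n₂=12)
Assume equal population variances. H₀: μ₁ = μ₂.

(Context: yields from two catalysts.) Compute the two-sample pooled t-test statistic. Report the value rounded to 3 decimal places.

test statistic = -5.590

x̄₁=35.867, s₁=4.406, n₁=15
x̄₂=46.583, s₂=5.567, n₂=12
s_p² = [14·4.406² + 11·5.567²]/25 = 24.5060
SE = √(s_p²·(1/15+1/12)) = 1.9173
t = (35.867−46.583)/1.9173 = -5.5896
df = 25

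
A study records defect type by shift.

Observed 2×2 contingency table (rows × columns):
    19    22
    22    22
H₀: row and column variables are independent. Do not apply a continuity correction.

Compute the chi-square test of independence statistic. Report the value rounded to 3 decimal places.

test statistic = 0.114

Row totals [41, 44], col totals [41, 44], n=85
χ² = (19−19.78)²/19.78 + (22−21.22)²/21.22 + (22−21.22)²/21.22 + (22−22.78)²/22.78 = 0.1138
df = 1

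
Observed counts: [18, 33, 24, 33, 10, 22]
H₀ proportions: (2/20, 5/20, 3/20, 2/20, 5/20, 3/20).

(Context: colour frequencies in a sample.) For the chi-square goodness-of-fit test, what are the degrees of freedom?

df = k − 1 = 6 − 1 = 5

degrees of freedom = 5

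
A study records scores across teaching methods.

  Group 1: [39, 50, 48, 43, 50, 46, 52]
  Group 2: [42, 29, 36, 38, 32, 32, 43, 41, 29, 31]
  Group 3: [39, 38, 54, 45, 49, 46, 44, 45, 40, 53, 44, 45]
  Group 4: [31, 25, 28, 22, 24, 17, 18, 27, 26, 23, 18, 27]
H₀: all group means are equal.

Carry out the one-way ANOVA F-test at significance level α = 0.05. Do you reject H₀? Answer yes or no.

reject H₀: yes

Group means [46.86, 35.30, 45.17, 23.83], grand mean 36.805
SSB = Σnᵢ(x̄ᵢ−x̄)² = 3588.149; SSW = ΣΣ(x−x̄ᵢ)² = 876.290
MSB = 3588.149/3 = 1196.0495; MSW = 876.290/37 = 23.6835
F = MSB/MSW = 50.5013
df = (3, 37)
p-value (upper-tail) = 0.00000
At α=0.05: p < α → reject H₀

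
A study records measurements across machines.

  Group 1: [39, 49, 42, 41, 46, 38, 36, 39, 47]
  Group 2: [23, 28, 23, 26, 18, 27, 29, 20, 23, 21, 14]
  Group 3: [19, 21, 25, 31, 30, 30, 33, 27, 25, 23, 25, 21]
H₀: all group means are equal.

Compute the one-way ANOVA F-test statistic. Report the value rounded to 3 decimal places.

test statistic = 50.194

Group means [41.89, 22.91, 25.83], grand mean 29.344
SSB = Σnᵢ(x̄ᵢ−x̄)² = 2019.754; SSW = ΣΣ(x−x̄ᵢ)² = 583.465
MSB = 2019.754/2 = 1009.8771; MSW = 583.465/29 = 20.1195
F = MSB/MSW = 50.1940
df = (2, 29)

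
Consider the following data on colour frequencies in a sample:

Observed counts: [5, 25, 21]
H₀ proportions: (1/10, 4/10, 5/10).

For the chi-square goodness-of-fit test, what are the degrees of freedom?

df = k − 1 = 3 − 1 = 2

degrees of freedom = 2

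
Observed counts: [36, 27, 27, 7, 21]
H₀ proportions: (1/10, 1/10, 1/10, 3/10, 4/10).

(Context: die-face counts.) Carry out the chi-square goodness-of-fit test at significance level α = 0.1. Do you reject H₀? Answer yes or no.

n = 118; E_i = n·p_i = [11.80, 11.80, 11.80, 35.40, 47.20]
χ² = (36−11.80)²/11.80 + (27−11.80)²/11.80 + (27−11.80)²/11.80 + (7−35.40)²/35.40 + (21−47.20)²/47.20 = 126.1172
df = 4
p-value (upper-tail) = 0.00000
At α=0.1: p < α → reject H₀

reject H₀: yes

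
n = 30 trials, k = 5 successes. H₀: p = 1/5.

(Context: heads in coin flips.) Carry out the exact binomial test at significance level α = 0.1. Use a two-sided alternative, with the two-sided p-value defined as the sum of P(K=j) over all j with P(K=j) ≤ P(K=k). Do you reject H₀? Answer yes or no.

Exact binomial: n=30, k=5, p₀=1/5=0.2000
P(X=j) = C(n,j)·p₀^j·(1−p₀)^(n−j); p = Σ P(X=j) over j with P(X=j) ≤ P(X=5)
p-value (two-sided) = 0.82054
At α=0.1: p ≥ α → fail to reject H₀

reject H₀: no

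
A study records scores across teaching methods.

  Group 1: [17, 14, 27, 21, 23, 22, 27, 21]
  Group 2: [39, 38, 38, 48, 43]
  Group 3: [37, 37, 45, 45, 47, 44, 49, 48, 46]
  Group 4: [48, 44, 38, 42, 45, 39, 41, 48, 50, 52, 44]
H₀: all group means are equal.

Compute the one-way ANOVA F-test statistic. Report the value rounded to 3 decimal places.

Group means [21.50, 41.20, 44.22, 44.64], grand mean 38.394
SSB = Σnᵢ(x̄ᵢ−x̄)² = 3056.978; SSW = ΣΣ(x−x̄ᵢ)² = 570.901
MSB = 3056.978/3 = 1018.9926; MSW = 570.901/29 = 19.6862
F = MSB/MSW = 51.7617
df = (3, 29)

test statistic = 51.762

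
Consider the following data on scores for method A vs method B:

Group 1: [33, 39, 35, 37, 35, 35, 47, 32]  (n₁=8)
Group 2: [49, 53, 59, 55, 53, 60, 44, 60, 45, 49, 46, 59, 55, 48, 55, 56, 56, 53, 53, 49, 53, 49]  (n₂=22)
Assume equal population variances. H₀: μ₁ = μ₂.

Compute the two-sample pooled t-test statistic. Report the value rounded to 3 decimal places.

test statistic = -8.156

x̄₁=36.625, s₁=4.719, n₁=8
x̄₂=52.682, s₂=4.785, n₂=22
s_p² = [7·4.719² + 21·4.785²]/28 = 22.7374
SE = √(s_p²·(1/8+1/22)) = 1.9687
t = (36.625−52.682)/1.9687 = -8.1561
df = 28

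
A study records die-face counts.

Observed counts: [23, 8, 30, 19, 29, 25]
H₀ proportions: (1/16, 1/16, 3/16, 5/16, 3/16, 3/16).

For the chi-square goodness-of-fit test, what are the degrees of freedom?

df = k − 1 = 6 − 1 = 5

degrees of freedom = 5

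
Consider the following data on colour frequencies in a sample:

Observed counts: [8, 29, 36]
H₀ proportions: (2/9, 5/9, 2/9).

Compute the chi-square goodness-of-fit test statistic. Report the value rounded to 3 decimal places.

n = 73; E_i = n·p_i = [16.22, 40.56, 16.22]
χ² = (8−16.22)²/16.22 + (29−40.56)²/40.56 + (36−16.22)²/16.22 = 31.5726
df = 2

test statistic = 31.573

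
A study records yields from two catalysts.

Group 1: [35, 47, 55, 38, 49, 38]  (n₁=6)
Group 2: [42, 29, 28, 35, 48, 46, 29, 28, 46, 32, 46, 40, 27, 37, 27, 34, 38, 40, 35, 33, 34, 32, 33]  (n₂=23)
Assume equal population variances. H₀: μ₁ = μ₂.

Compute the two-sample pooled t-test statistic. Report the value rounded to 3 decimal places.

test statistic = 2.564

x̄₁=43.667, s₁=7.840, n₁=6
x̄₂=35.609, s₂=6.611, n₂=23
s_p² = [5·7.840² + 22·6.611²]/27 = 46.9930
SE = √(s_p²·(1/6+1/23)) = 3.1425
t = (43.667−35.609)/3.1425 = 2.5642
df = 27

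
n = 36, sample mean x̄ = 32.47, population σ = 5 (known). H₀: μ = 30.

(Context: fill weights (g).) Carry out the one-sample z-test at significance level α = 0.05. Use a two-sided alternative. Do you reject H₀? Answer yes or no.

reject H₀: yes

SE = σ/√n = 5/√36 = 0.8333
z = (x̄−μ₀)/SE = (32.47−30)/0.8333 = 2.9640
p-value (two-sided) = 0.00304
At α=0.05: p < α → reject H₀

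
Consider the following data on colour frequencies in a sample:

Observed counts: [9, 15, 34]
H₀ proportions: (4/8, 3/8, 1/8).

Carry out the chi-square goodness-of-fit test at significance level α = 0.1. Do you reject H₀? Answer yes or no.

n = 58; E_i = n·p_i = [29.00, 21.75, 7.25]
χ² = (9−29.00)²/29.00 + (15−21.75)²/21.75 + (34−7.25)²/7.25 = 114.5862
df = 2
p-value (upper-tail) = 0.00000
At α=0.1: p < α → reject H₀

reject H₀: yes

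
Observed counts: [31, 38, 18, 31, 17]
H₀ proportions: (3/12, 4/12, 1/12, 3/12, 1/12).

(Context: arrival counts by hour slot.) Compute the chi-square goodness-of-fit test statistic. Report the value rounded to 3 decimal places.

test statistic = 8.526

n = 135; E_i = n·p_i = [33.75, 45.00, 11.25, 33.75, 11.25]
χ² = (31−33.75)²/33.75 + (38−45.00)²/45.00 + (18−11.25)²/11.25 + (31−33.75)²/33.75 + (17−11.25)²/11.25 = 8.5259
df = 4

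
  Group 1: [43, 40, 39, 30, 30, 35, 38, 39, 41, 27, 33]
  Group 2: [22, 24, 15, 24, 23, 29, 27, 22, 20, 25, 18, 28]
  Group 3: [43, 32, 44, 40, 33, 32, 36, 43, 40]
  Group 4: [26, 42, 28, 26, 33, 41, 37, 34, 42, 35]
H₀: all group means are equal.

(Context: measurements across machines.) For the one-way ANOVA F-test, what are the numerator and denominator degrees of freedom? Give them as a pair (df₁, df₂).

degrees of freedom = [3, 38]

k = 4 groups, N = 42 total
df = (k−1, N−k) = (4−1, 42−4) = (3, 38)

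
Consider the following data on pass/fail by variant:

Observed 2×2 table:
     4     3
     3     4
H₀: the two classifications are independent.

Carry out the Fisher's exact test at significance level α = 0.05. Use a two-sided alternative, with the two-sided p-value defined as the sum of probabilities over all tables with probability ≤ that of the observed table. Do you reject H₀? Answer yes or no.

reject H₀: no

Margins: r₁=7, r₂=7, c₁=7, c₂=7, n=14
p_obs = C(7,4)·C(7,3)/C(14,7); sum pmf over tables with pmf ≤ p_obs
p-value (two-sided) = 1.00000
At α=0.05: p ≥ α → fail to reject H₀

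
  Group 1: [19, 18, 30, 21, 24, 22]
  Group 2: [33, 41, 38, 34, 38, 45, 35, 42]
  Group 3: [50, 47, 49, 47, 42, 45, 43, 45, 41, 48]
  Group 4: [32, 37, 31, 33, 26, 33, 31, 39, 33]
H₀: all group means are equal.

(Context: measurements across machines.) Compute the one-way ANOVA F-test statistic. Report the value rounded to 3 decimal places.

test statistic = 51.944

Group means [22.33, 38.25, 45.70, 32.78], grand mean 36.121
SSB = Σnᵢ(x̄ᵢ−x̄)² = 2195.026; SSW = ΣΣ(x−x̄ᵢ)² = 408.489
MSB = 2195.026/3 = 731.6754; MSW = 408.489/29 = 14.0858
F = MSB/MSW = 51.9441
df = (3, 29)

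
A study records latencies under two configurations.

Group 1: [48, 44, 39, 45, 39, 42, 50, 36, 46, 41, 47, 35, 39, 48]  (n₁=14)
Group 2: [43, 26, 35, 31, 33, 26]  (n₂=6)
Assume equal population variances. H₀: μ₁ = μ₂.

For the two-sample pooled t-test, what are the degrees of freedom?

df = n₁ + n₂ − 2 = 14 + 6 − 2 = 18

degrees of freedom = 18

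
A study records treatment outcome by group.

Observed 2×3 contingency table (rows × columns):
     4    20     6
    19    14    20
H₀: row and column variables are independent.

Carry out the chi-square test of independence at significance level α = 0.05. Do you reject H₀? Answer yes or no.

reject H₀: yes

Row totals [30, 53], col totals [23, 34, 26], n=83
χ² = (4−8.31)²/8.31 + (20−12.29)²/12.29 + (6−9.40)²/9.40 + (19−14.69)²/14.69 + (14−21.71)²/21.71 + (20−16.60)²/16.60 = 13.0050
df = 2
p-value (upper-tail) = 0.00150
At α=0.05: p < α → reject H₀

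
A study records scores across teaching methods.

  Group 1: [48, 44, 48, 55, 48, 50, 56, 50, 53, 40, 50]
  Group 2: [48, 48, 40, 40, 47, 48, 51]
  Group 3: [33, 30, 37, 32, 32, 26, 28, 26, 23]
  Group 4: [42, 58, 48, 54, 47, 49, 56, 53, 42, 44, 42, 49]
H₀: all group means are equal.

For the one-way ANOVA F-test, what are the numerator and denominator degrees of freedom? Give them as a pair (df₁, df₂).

degrees of freedom = [3, 35]

k = 4 groups, N = 39 total
df = (k−1, N−k) = (4−1, 39−4) = (3, 35)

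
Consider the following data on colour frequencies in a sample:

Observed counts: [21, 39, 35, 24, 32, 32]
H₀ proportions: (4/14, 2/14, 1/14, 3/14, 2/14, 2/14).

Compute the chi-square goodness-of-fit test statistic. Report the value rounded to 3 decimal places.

n = 183; E_i = n·p_i = [52.29, 26.14, 13.07, 39.21, 26.14, 26.14]
χ² = (21−52.29)²/52.29 + (39−26.14)²/26.14 + (35−13.07)²/13.07 + (24−39.21)²/39.21 + (32−26.14)²/26.14 + (32−26.14)²/26.14 = 70.3579
df = 5

test statistic = 70.358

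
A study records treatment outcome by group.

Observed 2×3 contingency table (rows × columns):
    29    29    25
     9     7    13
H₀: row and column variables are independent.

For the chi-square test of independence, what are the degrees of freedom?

df = (r−1)(c−1) = (2−1)·(3−1) = 2

degrees of freedom = 2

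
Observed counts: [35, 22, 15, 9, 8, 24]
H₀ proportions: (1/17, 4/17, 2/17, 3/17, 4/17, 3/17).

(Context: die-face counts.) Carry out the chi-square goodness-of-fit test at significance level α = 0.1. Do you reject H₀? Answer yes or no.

n = 113; E_i = n·p_i = [6.65, 26.59, 13.29, 19.94, 26.59, 19.94]
χ² = (35−6.65)²/6.65 + (22−26.59)²/26.59 + (15−13.29)²/13.29 + (9−19.94)²/19.94 + (8−26.59)²/26.59 + (24−19.94)²/19.94 = 141.7743
df = 5
p-value (upper-tail) = 0.00000
At α=0.1: p < α → reject H₀

reject H₀: yes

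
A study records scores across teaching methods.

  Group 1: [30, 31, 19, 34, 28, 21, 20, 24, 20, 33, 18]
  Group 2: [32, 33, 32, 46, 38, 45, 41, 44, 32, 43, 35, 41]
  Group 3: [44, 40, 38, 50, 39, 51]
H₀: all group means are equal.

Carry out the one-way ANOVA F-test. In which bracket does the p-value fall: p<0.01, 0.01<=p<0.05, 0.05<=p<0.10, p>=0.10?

p-value bracket: p<0.01

Group means [25.27, 38.50, 43.67], grand mean 34.552
SSB = Σnᵢ(x̄ᵢ−x̄)² = 1632.657; SSW = ΣΣ(x−x̄ᵢ)² = 858.515
MSB = 1632.657/2 = 816.3286; MSW = 858.515/26 = 33.0198
F = MSB/MSW = 24.7224
df = (2, 26)
p-value (upper-tail) = 0.00000
→ bracket: p<0.01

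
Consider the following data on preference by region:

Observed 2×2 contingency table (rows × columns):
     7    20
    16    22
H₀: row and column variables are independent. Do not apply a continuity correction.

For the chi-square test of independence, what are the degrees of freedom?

df = (r−1)(c−1) = (2−1)·(2−1) = 1

degrees of freedom = 1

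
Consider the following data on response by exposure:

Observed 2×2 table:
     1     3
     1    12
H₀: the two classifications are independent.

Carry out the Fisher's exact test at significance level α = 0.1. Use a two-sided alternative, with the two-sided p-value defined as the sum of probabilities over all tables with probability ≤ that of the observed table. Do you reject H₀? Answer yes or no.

reject H₀: no

Margins: r₁=4, r₂=13, c₁=2, c₂=15, n=17
p_obs = C(4,1)·C(13,1)/C(17,2); sum pmf over tables with pmf ≤ p_obs
p-value (two-sided) = 0.42647
At α=0.1: p ≥ α → fail to reject H₀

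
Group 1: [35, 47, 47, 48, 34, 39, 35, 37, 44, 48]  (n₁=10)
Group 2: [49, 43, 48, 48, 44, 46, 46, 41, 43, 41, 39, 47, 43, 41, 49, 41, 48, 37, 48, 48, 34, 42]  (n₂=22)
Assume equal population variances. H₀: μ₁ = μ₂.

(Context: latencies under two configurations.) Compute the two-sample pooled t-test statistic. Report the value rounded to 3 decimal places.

x̄₁=41.400, s₁=5.948, n₁=10
x̄₂=43.909, s₂=4.162, n₂=22
s_p² = [9·5.948² + 21·4.162²]/30 = 22.7406
SE = √(s_p²·(1/10+1/22)) = 1.8187
t = (41.400−43.909)/1.8187 = -1.3796
df = 30

test statistic = -1.380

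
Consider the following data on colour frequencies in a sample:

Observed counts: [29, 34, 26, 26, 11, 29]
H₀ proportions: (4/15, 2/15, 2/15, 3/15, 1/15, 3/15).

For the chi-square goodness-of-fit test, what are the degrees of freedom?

degrees of freedom = 5

df = k − 1 = 6 − 1 = 5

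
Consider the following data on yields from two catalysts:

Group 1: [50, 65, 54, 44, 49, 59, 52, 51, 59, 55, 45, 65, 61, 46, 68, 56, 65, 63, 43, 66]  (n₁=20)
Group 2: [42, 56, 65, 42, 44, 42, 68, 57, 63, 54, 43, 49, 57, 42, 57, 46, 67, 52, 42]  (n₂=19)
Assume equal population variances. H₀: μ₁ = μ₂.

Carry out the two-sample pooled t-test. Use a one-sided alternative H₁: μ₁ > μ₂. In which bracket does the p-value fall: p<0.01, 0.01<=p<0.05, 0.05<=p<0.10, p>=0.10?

p-value bracket: 0.05<=p<0.10

x̄₁=55.800, s₁=8.089, n₁=20
x̄₂=52.000, s₂=9.298, n₂=19
s_p² = [19·8.089² + 18·9.298²]/37 = 75.6541
SE = √(s_p²·(1/20+1/19)) = 2.7865
t = (55.800−52.000)/2.7865 = 1.3637
df = 37
p-value (one-sided, H₁ greater) = 0.09045
→ bracket: 0.05<=p<0.10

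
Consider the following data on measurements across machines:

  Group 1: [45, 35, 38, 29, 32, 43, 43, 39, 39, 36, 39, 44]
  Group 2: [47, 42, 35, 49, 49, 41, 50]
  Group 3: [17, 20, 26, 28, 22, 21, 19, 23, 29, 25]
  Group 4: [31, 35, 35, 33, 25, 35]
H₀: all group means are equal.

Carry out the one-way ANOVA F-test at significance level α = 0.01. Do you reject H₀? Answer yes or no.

reject H₀: yes

Group means [38.50, 44.71, 23.00, 32.33], grand mean 34.257
SSB = Σnᵢ(x̄ᵢ−x̄)² = 2270.924; SSW = ΣΣ(x−x̄ᵢ)² = 667.762
MSB = 2270.924/3 = 756.9746; MSW = 667.762/31 = 21.5407
F = MSB/MSW = 35.1416
df = (3, 31)
p-value (upper-tail) = 0.00000
At α=0.01: p < α → reject H₀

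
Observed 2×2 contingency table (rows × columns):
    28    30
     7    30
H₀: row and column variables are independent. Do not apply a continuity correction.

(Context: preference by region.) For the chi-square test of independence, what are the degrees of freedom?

degrees of freedom = 1

df = (r−1)(c−1) = (2−1)·(2−1) = 1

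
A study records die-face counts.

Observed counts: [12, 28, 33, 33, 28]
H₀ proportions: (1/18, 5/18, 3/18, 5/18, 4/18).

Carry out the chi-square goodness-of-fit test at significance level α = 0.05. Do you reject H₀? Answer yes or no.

reject H₀: yes

n = 134; E_i = n·p_i = [7.44, 37.22, 22.33, 37.22, 29.78]
χ² = (12−7.44)²/7.44 + (28−37.22)²/37.22 + (33−22.33)²/22.33 + (33−37.22)²/37.22 + (28−29.78)²/29.78 = 10.7522
df = 4
p-value (upper-tail) = 0.02949
At α=0.05: p < α → reject H₀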